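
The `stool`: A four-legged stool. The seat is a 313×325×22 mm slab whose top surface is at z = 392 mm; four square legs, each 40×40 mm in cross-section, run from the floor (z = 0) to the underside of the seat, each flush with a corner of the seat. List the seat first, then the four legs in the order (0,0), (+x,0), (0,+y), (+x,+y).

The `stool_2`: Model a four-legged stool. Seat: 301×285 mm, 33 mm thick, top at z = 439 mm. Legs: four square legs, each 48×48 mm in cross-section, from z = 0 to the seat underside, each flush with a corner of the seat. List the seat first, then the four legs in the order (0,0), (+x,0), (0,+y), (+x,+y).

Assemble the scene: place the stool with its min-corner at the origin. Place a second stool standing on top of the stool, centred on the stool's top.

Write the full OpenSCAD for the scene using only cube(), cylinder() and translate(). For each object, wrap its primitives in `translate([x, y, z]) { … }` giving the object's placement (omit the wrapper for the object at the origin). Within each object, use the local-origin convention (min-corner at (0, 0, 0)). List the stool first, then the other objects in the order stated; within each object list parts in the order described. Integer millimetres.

translate([0, 0, 370]) cube([313, 325, 22]);
cube([40, 40, 370]);
translate([273, 0, 0]) cube([40, 40, 370]);
translate([0, 285, 0]) cube([40, 40, 370]);
translate([273, 285, 0]) cube([40, 40, 370]);
translate([6, 20, 392]) {
  translate([0, 0, 406]) cube([301, 285, 33]);
  cube([48, 48, 406]);
  translate([253, 0, 0]) cube([48, 48, 406]);
  translate([0, 237, 0]) cube([48, 48, 406]);
  translate([253, 237, 0]) cube([48, 48, 406]);
}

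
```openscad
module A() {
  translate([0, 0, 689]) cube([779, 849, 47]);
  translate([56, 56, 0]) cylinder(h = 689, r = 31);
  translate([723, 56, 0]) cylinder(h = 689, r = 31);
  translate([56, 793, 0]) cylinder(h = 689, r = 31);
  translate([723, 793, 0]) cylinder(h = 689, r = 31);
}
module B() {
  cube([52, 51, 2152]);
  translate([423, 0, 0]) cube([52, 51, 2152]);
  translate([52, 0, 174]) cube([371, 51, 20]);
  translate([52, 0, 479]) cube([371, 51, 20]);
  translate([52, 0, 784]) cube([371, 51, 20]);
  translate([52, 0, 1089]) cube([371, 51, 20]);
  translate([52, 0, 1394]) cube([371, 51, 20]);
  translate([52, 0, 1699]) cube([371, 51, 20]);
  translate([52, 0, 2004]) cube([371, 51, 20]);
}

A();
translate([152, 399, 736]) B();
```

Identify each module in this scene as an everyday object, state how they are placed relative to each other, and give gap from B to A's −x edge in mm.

The ladder's min-x is at 152; the table's min-x is 0; gap = 152 mm.

A is a table. B is a ladder. The ladder is on top of the table, centred. The gap from the ladder to the table's −x edge is 152 mm.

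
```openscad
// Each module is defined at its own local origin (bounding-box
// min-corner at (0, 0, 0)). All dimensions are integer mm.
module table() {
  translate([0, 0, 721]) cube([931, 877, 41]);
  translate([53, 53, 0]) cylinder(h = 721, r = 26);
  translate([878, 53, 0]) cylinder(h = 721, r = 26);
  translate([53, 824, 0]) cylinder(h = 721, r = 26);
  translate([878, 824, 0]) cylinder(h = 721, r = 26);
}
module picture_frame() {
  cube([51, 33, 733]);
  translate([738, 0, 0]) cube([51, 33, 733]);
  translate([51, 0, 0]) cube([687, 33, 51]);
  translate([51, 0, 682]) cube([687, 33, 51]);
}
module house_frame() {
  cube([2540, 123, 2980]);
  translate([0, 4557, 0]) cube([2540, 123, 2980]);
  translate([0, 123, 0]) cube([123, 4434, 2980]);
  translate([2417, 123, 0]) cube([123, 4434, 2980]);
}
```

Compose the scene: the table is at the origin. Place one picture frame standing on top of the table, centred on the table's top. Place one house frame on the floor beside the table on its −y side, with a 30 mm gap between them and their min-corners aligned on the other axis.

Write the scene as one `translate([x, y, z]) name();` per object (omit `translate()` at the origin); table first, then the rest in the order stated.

table();
translate([71, 422, 762]) picture_frame();
translate([0, -4710, 0]) house_frame();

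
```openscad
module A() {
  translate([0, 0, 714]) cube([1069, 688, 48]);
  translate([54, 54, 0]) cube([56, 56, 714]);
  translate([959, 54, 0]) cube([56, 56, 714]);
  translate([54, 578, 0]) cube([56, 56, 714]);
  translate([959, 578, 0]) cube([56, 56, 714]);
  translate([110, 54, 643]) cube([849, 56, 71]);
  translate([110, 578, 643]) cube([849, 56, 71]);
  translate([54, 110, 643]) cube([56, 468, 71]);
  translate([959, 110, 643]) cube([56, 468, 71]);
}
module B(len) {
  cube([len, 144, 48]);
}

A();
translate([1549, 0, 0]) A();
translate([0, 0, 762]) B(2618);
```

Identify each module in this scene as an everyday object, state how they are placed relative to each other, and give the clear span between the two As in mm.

Second table starts at x = 1549; first ends at x = 1069; clear span = 1549 − 1069 = 480 mm.

A is a table. B is a beam. A beam spans the tops of two tables. The clear span between the two tables is 480 mm.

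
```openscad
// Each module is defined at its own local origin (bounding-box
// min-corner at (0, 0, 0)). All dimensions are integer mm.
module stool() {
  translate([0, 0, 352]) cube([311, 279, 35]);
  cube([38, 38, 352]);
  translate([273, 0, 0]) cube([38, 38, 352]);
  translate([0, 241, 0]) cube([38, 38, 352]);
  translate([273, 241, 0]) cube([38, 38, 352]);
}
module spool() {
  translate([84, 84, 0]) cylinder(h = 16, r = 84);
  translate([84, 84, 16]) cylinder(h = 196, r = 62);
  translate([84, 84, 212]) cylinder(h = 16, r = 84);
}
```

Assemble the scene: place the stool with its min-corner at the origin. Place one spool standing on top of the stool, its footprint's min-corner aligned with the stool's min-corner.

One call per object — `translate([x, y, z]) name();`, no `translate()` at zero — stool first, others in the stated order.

stool();
translate([0, 0, 387]) spool();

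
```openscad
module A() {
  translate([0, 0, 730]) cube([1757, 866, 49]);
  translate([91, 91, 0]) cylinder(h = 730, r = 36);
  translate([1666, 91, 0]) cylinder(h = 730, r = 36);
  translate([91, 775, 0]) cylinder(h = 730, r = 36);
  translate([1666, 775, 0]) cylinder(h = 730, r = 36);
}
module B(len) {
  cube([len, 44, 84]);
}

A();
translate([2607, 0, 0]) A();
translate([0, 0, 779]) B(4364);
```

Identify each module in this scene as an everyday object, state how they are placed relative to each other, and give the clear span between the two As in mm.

A is a table. B is a beam. A beam spans the tops of two tables. The clear span between the two tables is 850 mm.

Second table starts at x = 2607; first ends at x = 1757; clear span = 2607 − 1757 = 850 mm.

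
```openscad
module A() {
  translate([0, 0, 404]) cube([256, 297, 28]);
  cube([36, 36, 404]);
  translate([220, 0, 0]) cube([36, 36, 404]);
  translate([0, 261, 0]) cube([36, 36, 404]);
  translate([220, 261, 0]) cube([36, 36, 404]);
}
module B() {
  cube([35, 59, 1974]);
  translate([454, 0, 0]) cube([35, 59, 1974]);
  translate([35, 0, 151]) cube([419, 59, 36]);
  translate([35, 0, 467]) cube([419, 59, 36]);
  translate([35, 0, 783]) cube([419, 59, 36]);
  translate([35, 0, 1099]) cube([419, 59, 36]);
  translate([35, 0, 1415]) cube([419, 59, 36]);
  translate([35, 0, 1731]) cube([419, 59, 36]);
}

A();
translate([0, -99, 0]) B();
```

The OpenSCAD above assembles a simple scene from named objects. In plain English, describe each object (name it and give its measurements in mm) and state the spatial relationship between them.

A is a four-legged stool. The seat is 256×297 mm, 28 mm thick, top at z = 432 mm. It stands on four square legs, each 36×36 mm in cross-section, from z = 0 to the seat underside, each flush with a corner of the seat.

B is a straight ladder. Two 35×59 mm vertical rails, 1974 mm tall, stand 489 mm apart (outside-to-outside) with their front faces coplanar on the −y side. 6 rungs, each 59 mm deep and 36 mm tall, span between the inner faces of the rails, front faces flush with the rails. The lowest rung's underside is at z = 151 mm and rungs are spaced 316 mm apart (underside to underside).

The ladder is on the floor beside the stool on its −y side.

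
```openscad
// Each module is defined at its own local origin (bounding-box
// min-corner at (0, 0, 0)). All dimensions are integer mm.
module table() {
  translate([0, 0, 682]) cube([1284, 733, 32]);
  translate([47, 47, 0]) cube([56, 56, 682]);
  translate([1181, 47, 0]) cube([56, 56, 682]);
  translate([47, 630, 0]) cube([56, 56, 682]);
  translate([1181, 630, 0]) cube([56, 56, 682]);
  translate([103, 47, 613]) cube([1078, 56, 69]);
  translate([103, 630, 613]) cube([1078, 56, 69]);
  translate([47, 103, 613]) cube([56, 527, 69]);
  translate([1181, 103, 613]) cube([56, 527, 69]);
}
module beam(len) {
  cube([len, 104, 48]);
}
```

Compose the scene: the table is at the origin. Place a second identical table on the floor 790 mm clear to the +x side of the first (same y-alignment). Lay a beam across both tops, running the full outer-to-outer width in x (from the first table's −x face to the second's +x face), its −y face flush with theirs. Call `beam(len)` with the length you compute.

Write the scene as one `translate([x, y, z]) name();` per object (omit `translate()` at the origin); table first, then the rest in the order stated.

table();
translate([2074, 0, 0]) table();
translate([0, 0, 714]) beam(3358);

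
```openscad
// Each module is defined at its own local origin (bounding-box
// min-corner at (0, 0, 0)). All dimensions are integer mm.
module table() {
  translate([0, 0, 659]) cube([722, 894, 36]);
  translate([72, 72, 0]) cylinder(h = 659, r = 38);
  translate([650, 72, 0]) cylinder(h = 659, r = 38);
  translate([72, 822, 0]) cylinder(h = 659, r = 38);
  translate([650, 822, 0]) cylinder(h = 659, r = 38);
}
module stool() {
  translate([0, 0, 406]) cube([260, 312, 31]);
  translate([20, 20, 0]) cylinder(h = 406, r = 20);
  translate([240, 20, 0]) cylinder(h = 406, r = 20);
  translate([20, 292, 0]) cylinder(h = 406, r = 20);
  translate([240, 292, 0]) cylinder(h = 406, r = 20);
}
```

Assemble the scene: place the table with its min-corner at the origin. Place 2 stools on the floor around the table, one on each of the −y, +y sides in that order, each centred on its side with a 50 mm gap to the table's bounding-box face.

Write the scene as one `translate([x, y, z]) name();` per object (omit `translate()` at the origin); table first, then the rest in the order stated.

table();
translate([231, -362, 0]) stool();
translate([231, 944, 0]) stool();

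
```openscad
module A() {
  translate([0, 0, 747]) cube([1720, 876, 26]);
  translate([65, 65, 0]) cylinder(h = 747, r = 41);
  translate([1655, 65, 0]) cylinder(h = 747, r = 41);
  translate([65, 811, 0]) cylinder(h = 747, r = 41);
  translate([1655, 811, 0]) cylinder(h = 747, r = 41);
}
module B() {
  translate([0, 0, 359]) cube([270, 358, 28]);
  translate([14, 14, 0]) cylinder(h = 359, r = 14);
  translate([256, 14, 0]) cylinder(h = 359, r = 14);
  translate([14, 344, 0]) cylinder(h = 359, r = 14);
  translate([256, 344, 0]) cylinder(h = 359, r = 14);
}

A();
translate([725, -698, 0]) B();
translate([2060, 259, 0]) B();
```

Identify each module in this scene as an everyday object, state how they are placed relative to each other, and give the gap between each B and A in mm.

Each stool's nearest face is 340 mm from the table's bounding box.

A is a table. B is a stool. Two stools sit around the table at the −y, +x sides. The gap between each stool and the table is 340 mm.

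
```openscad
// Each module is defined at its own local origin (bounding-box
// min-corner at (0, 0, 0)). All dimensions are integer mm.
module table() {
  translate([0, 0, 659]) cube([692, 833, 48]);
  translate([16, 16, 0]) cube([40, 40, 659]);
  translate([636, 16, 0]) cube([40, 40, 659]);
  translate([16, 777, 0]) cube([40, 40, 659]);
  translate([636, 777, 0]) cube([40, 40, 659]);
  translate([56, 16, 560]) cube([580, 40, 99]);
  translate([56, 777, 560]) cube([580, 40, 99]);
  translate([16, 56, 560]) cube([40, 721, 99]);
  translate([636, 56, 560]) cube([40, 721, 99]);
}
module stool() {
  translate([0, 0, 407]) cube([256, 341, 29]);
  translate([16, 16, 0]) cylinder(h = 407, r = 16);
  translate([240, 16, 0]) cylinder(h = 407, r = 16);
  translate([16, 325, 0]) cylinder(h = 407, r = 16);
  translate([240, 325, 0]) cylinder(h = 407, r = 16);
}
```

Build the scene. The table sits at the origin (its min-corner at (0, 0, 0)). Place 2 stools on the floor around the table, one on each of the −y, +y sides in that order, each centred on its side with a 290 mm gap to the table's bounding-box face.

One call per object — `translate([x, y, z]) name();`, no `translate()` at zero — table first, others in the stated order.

table();
translate([218, -631, 0]) stool();
translate([218, 1123, 0]) stool();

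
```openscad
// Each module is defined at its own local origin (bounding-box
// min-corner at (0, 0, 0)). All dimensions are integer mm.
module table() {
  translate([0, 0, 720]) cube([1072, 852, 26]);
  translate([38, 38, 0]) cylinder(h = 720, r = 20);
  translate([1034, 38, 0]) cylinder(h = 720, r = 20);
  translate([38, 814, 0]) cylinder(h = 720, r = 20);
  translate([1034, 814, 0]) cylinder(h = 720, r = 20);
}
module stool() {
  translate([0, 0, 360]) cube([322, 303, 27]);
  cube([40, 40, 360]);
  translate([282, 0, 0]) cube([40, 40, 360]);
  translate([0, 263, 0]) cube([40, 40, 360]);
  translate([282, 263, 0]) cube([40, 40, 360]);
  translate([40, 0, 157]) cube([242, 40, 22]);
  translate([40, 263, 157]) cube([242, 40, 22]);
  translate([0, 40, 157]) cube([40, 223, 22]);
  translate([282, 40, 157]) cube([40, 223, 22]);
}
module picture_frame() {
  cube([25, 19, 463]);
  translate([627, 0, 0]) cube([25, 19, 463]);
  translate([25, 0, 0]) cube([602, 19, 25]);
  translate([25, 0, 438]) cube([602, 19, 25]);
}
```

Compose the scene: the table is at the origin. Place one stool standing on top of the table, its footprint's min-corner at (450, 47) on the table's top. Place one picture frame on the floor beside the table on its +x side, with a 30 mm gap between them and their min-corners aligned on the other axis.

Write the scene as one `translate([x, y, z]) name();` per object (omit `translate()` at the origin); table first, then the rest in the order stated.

table();
translate([450, 47, 746]) stool();
translate([1102, 0, 0]) picture_frame();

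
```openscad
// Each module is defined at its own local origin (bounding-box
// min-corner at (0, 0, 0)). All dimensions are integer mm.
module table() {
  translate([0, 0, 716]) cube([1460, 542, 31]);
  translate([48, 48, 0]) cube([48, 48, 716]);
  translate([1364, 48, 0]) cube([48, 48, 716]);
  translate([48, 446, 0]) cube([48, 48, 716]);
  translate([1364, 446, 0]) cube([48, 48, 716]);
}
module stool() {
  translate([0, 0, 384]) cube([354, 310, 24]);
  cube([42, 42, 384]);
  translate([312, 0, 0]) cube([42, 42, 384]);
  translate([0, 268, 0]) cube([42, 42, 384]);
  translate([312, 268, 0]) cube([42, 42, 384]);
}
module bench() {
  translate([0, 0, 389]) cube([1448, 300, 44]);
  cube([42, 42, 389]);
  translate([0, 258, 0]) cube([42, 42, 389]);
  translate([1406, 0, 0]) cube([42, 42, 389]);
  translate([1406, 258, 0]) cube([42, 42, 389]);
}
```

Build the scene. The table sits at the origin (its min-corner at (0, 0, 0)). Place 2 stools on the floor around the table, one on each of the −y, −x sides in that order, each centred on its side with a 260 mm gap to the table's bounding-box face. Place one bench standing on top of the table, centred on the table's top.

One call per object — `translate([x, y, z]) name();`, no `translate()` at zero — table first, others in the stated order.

table();
translate([553, -570, 0]) stool();
translate([-614, 116, 0]) stool();
translate([6, 121, 747]) bench();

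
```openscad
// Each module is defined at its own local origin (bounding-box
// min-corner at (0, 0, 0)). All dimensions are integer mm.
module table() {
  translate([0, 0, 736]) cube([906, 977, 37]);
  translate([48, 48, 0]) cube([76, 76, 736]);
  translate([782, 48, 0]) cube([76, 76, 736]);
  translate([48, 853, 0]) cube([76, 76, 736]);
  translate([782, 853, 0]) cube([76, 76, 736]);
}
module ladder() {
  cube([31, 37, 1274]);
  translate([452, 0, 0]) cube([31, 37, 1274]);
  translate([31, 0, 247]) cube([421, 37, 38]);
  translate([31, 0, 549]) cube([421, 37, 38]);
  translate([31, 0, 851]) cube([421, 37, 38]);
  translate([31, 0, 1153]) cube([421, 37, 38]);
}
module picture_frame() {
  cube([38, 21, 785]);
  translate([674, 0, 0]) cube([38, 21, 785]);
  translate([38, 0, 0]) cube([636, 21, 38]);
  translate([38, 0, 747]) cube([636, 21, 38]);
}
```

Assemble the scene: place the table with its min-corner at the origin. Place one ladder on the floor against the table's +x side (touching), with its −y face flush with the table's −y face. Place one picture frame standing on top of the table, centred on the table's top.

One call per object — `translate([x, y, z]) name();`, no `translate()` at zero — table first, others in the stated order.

table();
translate([906, 0, 0]) ladder();
translate([97, 478, 773]) picture_frame();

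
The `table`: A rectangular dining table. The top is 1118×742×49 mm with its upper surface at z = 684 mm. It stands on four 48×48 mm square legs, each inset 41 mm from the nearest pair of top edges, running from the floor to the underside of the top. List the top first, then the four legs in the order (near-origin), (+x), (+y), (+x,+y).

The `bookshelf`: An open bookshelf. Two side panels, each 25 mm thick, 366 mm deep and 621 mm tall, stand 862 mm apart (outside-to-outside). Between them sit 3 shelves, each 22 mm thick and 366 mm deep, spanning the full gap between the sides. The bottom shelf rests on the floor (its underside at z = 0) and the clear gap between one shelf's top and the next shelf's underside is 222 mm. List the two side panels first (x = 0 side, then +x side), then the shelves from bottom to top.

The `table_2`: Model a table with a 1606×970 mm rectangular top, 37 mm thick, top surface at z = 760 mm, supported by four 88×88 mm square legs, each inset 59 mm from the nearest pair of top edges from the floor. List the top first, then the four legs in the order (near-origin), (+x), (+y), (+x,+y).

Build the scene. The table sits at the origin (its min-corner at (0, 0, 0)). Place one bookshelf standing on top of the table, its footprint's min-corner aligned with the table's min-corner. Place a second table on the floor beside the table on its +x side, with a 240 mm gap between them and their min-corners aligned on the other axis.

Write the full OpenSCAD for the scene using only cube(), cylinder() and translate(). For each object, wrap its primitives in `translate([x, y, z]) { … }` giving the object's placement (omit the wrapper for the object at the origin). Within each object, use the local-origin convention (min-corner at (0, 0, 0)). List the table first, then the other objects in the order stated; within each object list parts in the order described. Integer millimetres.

translate([0, 0, 635]) cube([1118, 742, 49]);
translate([41, 41, 0]) cube([48, 48, 635]);
translate([1029, 41, 0]) cube([48, 48, 635]);
translate([41, 653, 0]) cube([48, 48, 635]);
translate([1029, 653, 0]) cube([48, 48, 635]);
translate([0, 0, 684]) {
  cube([25, 366, 621]);
  translate([837, 0, 0]) cube([25, 366, 621]);
  translate([25, 0, 0]) cube([812, 366, 22]);
  translate([25, 0, 244]) cube([812, 366, 22]);
  translate([25, 0, 488]) cube([812, 366, 22]);
}
translate([1358, 0, 0]) {
  translate([0, 0, 723]) cube([1606, 970, 37]);
  translate([59, 59, 0]) cube([88, 88, 723]);
  translate([1459, 59, 0]) cube([88, 88, 723]);
  translate([59, 823, 0]) cube([88, 88, 723]);
  translate([1459, 823, 0]) cube([88, 88, 723]);
}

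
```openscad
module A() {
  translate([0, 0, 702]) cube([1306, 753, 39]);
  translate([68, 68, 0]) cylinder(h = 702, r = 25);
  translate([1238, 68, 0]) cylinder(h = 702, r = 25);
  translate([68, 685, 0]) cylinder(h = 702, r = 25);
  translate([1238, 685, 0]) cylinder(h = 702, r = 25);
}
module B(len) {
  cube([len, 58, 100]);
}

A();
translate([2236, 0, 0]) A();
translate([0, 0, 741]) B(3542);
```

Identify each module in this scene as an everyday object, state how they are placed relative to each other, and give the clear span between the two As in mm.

A is a table. B is a beam. A beam spans the tops of two tables. The clear span between the two tables is 930 mm.

Second table starts at x = 2236; first ends at x = 1306; clear span = 2236 − 1306 = 930 mm.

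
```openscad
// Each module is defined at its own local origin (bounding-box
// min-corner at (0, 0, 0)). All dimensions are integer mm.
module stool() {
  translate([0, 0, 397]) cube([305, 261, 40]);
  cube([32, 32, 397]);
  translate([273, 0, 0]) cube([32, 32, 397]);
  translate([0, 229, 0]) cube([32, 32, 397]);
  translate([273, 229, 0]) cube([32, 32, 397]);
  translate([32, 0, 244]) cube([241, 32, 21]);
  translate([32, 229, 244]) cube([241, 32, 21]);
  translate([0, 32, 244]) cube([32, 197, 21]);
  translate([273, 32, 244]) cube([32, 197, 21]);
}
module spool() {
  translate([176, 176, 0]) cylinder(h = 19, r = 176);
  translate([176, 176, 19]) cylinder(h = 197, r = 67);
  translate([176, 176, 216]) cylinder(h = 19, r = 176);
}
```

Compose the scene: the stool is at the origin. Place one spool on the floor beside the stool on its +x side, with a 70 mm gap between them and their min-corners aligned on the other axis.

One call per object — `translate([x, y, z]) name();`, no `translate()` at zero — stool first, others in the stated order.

stool();
translate([375, 0, 0]) spool();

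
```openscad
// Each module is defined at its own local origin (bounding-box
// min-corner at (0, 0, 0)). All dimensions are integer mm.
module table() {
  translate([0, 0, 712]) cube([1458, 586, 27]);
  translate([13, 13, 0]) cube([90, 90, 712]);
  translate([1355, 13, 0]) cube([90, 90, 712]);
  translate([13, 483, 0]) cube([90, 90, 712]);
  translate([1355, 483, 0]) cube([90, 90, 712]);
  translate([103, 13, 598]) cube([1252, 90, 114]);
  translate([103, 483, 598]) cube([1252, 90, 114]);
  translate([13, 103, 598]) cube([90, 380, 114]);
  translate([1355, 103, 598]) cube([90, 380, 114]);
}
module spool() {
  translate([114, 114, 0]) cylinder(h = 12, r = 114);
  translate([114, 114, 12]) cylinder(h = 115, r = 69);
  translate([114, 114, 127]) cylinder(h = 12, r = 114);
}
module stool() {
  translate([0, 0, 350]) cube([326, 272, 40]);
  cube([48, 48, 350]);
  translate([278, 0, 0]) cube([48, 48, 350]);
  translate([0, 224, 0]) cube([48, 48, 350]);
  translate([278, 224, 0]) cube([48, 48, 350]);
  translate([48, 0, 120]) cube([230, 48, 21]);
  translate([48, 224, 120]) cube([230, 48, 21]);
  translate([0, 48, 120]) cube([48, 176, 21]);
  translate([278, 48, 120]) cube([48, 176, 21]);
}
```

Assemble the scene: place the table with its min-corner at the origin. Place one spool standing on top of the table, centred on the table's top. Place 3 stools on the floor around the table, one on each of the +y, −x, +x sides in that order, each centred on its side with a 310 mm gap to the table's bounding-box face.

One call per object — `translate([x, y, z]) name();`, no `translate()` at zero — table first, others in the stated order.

table();
translate([615, 179, 739]) spool();
translate([566, 896, 0]) stool();
translate([-636, 157, 0]) stool();
translate([1768, 157, 0]) stool();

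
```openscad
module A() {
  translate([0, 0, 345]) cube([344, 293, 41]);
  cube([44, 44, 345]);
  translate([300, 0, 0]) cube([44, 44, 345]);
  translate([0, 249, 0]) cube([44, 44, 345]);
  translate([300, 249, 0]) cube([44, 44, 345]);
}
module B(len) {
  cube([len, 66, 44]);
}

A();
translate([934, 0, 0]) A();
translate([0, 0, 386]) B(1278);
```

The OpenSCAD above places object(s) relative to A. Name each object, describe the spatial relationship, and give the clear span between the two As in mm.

Second stool starts at x = 934; first ends at x = 344; clear span = 934 − 344 = 590 mm.

A is a stool. B is a beam. A beam spans the tops of two stools. The clear span between the two stools is 590 mm.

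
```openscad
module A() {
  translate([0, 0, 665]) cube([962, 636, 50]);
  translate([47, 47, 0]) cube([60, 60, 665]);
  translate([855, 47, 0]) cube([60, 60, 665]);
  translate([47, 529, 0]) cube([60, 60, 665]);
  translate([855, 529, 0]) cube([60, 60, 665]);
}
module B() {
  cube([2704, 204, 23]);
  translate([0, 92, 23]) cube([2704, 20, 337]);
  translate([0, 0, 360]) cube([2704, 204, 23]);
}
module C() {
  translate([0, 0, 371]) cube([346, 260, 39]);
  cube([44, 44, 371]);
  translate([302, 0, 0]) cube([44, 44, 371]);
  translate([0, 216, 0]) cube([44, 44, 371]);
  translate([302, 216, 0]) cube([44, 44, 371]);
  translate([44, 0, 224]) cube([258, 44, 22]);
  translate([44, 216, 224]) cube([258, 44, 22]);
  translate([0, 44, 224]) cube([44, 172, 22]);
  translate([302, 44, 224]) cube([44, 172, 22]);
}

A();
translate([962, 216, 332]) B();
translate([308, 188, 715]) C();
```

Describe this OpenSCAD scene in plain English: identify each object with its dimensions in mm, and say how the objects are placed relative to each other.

A is a table with a 962×636 mm rectangular top, 50 mm thick, top surface at z = 715 mm, supported by four 60×60 mm square legs, each inset 47 mm from the nearest pair of top edges, running from the floor.

B is an I-beam lying along x, 2704 mm long. Overall section height 383 mm. Two flanges 204 mm wide (y) and 23 mm thick, one on the floor and one at the top; a web 20 mm thick runs between them, centred on the flange width.

C is a simple wooden stool: a rectangular seat 346 mm (x) by 260 mm (y), 39 mm thick, top face at z = 410 mm, on four square legs, each 44×44 mm in cross-section. The legs rest on z = 0, each flush with a corner of the seat. Four stretchers, 44 mm wide and 22 mm tall, connect adjacent legs with their undersides at z = 224 mm, each running between the inner faces of the legs it joins and aligned with the legs' outer faces on the other axis.

The I-beam is beside the table with their tops flush at z = 715. The stool is on top of the table, centred.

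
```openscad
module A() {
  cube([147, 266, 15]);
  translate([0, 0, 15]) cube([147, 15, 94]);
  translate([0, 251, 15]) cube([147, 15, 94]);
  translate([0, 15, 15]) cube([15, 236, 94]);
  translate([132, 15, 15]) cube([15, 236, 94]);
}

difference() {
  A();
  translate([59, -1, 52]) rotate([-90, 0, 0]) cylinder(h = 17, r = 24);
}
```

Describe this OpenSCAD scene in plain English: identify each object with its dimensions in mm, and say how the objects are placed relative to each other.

A is an open-topped rectangular box: outside dimensions 147×266×109 mm, with a uniform wall and base thickness of 15 mm. The base is a full 147×266 slab on the floor; four walls sit on top of the base. The front and back walls (the −y and +y sides) span the full width; the two side walls fit between them.

The open box has a circular hole of radius 24 mm through its front wall, centred at (x = 59, z = 52).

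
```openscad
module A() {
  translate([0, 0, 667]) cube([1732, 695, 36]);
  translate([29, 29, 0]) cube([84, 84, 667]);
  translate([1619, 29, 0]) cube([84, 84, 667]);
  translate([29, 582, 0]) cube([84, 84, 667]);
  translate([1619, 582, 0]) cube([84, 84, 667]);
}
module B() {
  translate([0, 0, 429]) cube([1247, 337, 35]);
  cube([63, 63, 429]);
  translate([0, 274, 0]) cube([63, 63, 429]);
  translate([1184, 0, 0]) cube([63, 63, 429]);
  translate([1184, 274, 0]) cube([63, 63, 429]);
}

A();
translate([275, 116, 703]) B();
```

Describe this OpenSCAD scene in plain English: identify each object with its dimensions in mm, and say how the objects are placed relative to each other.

A is a rectangular dining table. The top is 1732×695×36 mm with its upper surface at z = 703 mm. It stands on four 84×84 mm square legs, each inset 29 mm from the nearest pair of top edges, running from the floor to the underside of the top.

B is a long wooden bench with a 1247 mm (x) × 337 mm (y) seat, 35 mm thick, its top surface 464 mm above the floor. Four 63 mm square legs at the seat corners, flush with the edges, run from z = 0 to the seat underside.

The bench is on top of the table.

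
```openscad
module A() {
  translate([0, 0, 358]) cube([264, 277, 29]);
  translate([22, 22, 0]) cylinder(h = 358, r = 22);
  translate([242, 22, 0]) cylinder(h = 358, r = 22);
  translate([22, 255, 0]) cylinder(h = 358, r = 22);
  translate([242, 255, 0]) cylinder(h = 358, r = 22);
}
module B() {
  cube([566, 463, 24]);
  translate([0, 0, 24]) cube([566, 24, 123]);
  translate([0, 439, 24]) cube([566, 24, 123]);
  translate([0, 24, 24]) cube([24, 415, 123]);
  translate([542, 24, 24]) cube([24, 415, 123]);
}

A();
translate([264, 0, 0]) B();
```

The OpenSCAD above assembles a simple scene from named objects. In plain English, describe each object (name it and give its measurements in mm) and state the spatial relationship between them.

A is a four-legged stool. The seat is 264×277 mm, 29 mm thick, top at z = 387 mm. It stands on four round legs, each 44 mm in diameter, from z = 0 to the seat underside, each leg's axis is inset half a diameter from the nearest pair of seat edges (so the leg's bounding box is flush with the corner).

B is an open storage box with external size 566×463×147 mm and wall thickness 24 mm (the base is also 24 mm thick). The base covers the whole footprint; the four walls stand on the base, with the y-facing walls full-width and the x-facing walls fitting between their inner faces.

The open box is against the stool's +x side, with their −y faces flush.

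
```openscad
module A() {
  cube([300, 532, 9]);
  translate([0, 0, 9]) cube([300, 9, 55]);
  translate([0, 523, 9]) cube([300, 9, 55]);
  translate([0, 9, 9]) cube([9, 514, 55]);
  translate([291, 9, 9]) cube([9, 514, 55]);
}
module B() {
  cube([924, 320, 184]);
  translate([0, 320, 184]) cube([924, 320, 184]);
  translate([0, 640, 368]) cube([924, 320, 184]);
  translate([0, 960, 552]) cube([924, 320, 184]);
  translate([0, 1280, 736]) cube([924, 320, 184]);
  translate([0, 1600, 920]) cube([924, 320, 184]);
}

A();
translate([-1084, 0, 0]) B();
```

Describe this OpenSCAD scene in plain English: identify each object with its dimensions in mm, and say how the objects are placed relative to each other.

A is an open storage box with external size 300×532×64 mm and wall thickness 9 mm (the base is also 9 mm thick). The base covers the whole footprint; the four walls stand on the base, with the y-facing walls full-width and the x-facing walls fitting between their inner faces.

B is a straight staircase of 6 solid steps. Each step is 924 mm wide (x), 320 mm deep (y, the going) and 184 mm tall (the rise). The first step rests on the floor; each subsequent step sits one going further in +y and one rise higher in +z, directly behind and above the previous step with no overlap.

The staircase is on the floor beside the open box on its −x side.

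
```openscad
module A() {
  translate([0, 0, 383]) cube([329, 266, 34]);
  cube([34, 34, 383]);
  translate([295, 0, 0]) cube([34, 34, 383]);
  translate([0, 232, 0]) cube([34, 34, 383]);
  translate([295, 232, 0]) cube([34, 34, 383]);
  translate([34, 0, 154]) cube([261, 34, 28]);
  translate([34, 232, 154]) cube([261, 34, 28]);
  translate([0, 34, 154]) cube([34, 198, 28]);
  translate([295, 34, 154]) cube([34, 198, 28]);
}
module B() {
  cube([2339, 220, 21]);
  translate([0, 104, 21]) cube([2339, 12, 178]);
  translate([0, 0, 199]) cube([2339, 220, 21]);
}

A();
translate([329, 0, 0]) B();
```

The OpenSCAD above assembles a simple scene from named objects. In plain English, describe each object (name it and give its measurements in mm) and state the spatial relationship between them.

A is a simple wooden stool: a rectangular seat 329 mm (x) by 266 mm (y), 34 mm thick, top face at z = 417 mm, on four square legs, each 34×34 mm in cross-section. The legs rest on z = 0, each flush with a corner of the seat. Four stretchers, 34 mm wide and 28 mm tall, connect adjacent legs with their undersides at z = 154 mm, each running between the inner faces of the legs it joins and aligned with the legs' outer faces on the other axis.

B is an I-beam lying along x, 2339 mm long. Overall section height 220 mm. Two flanges 220 mm wide (y) and 21 mm thick, one on the floor and one at the top; a web 12 mm thick runs between them, centred on the flange width.

The I-beam is against the stool's +x side, with their −y faces flush.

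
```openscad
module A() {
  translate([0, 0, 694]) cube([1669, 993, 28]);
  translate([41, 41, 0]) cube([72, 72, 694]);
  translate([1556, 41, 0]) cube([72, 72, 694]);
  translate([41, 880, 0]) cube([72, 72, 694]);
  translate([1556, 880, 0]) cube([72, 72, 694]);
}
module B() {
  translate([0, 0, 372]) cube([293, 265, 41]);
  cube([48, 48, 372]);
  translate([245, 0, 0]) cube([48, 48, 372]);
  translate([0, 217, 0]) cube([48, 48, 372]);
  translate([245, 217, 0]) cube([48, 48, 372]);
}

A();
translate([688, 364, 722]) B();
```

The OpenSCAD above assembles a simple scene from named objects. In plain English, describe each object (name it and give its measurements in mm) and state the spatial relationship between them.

A is a table with a 1669×993 mm rectangular top, 28 mm thick, top surface at z = 722 mm, supported by four 72×72 mm square legs, each inset 41 mm from the nearest pair of top edges, running from the floor.

B is a four-legged stool. The seat is a 293×265×41 mm slab whose top surface is at z = 413 mm; four square legs, each 48×48 mm in cross-section, run from the floor (z = 0) to the underside of the seat, each flush with a corner of the seat.

The stool is on top of the table, centred.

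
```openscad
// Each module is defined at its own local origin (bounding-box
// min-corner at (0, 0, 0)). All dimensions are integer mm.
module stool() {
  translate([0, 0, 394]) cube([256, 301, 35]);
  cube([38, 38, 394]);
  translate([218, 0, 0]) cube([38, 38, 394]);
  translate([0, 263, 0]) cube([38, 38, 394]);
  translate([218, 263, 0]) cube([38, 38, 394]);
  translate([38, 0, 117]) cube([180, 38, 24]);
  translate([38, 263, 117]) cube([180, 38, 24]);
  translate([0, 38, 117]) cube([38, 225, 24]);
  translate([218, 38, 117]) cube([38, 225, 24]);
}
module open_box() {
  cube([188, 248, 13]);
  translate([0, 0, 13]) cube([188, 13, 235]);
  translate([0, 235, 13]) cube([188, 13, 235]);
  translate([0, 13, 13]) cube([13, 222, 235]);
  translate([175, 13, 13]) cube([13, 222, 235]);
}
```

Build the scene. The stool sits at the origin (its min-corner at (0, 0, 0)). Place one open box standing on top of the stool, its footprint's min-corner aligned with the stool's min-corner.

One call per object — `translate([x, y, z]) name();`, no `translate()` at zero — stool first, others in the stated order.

stool();
translate([0, 0, 429]) open_box();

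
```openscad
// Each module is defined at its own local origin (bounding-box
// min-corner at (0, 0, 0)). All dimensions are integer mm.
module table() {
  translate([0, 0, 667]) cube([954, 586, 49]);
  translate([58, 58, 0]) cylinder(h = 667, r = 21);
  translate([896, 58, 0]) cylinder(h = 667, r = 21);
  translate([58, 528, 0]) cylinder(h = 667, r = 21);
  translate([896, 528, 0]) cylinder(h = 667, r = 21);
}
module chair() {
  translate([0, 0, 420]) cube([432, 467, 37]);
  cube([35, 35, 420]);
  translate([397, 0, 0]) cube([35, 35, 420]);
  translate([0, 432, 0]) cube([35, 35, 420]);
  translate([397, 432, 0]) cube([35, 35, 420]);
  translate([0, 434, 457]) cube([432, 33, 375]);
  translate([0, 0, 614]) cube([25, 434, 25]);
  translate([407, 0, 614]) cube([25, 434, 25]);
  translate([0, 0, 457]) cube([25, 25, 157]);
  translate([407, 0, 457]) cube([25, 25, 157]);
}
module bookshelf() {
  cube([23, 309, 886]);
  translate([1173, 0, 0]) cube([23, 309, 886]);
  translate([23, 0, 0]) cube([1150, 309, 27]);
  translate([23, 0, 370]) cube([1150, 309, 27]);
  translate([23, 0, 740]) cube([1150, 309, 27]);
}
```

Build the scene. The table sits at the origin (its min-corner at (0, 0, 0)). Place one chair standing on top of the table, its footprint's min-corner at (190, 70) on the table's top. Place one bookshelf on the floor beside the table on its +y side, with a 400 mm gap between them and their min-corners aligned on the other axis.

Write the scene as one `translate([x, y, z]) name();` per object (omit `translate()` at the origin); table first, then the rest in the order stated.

table();
translate([190, 70, 716]) chair();
translate([0, 986, 0]) bookshelf();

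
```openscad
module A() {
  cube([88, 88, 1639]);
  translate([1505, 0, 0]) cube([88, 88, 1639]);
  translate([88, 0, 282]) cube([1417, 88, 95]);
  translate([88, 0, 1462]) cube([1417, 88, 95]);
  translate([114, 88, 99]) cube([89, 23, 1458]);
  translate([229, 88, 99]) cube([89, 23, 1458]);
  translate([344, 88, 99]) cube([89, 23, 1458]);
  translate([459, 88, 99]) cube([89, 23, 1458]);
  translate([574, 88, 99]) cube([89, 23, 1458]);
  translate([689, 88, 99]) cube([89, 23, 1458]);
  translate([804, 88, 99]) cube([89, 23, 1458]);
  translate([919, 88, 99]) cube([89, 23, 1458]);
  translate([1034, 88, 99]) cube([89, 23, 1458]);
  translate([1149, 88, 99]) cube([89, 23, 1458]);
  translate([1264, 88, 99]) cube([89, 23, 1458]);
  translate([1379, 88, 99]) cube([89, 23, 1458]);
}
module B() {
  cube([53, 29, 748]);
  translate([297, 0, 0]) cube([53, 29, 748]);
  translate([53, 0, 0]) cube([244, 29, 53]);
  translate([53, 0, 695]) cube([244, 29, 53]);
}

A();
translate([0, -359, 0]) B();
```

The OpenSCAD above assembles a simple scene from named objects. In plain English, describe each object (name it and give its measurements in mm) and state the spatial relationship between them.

A is a fence section. Two 88×88 mm posts, 1639 mm tall, stand on the floor with a clear span of 1417 mm between their inner faces. Two horizontal rails of 88×95 mm section span the gap between the posts with their undersides at z = 282 mm and z = 1462 mm, flush with the posts' −y face. 12 pickets, each 89 mm wide, 23 mm thick and 1458 mm tall, are fixed to the +y face of the rails with their bottoms at z = 99 mm, evenly spaced across the span with equal gaps (rounded down to the nearest mm) at the −x end and between each pair — any rounding remainder accumulates at the +x end.

B is a picture frame with a 244×642 mm rectangular opening (x by z) and a uniform 53 mm border on every side. Frame depth is 29 mm along y. It is built from two vertical stiles running the full outside height and two horizontal rails spanning the gap between the stiles.

The picture frame is on the floor beside the fence section on its −y side.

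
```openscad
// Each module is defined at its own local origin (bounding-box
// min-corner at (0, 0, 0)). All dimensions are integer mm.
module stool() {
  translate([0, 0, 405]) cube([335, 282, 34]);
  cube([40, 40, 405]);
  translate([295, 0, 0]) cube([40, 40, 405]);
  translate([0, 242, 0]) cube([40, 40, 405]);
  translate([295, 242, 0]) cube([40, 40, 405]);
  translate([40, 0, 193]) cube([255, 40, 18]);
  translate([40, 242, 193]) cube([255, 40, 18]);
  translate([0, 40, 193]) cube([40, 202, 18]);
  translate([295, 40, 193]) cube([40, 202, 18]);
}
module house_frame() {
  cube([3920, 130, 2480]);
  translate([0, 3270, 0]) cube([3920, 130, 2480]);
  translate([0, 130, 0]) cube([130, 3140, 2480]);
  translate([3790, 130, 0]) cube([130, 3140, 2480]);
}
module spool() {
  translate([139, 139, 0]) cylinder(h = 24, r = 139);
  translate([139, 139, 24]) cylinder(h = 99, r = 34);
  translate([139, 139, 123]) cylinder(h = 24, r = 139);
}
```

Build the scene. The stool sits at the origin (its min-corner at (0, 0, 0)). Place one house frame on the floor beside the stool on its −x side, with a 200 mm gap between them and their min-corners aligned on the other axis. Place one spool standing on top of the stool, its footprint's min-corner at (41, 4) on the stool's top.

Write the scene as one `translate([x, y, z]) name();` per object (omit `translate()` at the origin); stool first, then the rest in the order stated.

stool();
translate([-4120, 0, 0]) house_frame();
translate([41, 4, 439]) spool();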